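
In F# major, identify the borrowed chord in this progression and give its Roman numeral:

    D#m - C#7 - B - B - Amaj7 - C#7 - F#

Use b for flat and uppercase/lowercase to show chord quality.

bIIImaj7

The diatonic triads in F# major are F#, G#m, A#m, B, C#, D#m, E#dim. Of the given chords, D#m, C#7, B and F# are diatonic. Amaj7 (A–C#–E–G#) doesn't fit — on degree 3 F# major would have A#m (iii). Amaj7 is the degree-3 chord of F# minor, so it is the borrowed bIIImaj7.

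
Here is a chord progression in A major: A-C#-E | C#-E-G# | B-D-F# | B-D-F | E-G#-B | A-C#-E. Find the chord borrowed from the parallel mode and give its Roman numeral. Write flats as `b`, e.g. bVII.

ii°

In A major the diatonic chords are A, Bm, C#m, D, E, F#m, G#dim. A–C#–E = A, C#–E–G# = C#m, B–D–F# = Bm and E–G#–B = E are all diatonic. B–D–F is not: scale degree 2 in A major carries Bm (ii). In A minor the chord on that degree is Bdim, so here it functions as ii°, borrowed from the parallel minor.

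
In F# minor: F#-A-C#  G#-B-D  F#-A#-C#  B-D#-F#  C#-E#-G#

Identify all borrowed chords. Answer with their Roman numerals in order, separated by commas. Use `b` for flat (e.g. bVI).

I, IV

F# minor has the diatonic set F#m, G#dim, A, Bm, C#, D, E (with V from harmonic minor). F#–A–C# = F#m, G#–B–D = G#dim and C#–E#–G# = C# all belong to that set. But F#–A#–C# is foreign: the diatonic i on degree 1 is F#m, whereas F# comes from F# major. It is labeled I. B–D#–F# doesn't fit — on degree 4 F# minor would have Bm (iv). B is the degree-4 chord of F# major, so it is the borrowed IV.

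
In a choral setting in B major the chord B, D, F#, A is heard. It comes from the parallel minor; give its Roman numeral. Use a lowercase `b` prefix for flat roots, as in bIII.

i7

B is scale degree 1 in B major. B–D–F#–A is a minor-seventh chord — the form found in B minor, not the diatonic I (B). Borrowed into B major it is written i7.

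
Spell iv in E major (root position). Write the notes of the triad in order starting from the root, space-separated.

The root, A, is scale degree 4 — the same note in E major and E minor; only the chord quality changes. In E minor the chord on A is A–C–E.

A C E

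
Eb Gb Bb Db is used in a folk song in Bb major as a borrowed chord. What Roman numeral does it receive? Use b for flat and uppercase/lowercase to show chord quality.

iv7

Eb is scale degree 4 in Bb major. Diatonically Bb major has Eb (IV) on that degree; Eb–Gb–Bb–Db is instead the minor-seventh chord native to Bb minor, so it takes the label iv7.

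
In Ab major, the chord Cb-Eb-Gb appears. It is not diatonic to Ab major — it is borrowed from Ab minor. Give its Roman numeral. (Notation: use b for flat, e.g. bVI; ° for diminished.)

In Ab major scale degree 3 is C; Cb is its lowered form, from Ab minor. Cb–Eb–Gb is a major chord — the form found in Ab minor, not the diatonic iii (Cm). Borrowed into Ab major it is written bIII.

bIII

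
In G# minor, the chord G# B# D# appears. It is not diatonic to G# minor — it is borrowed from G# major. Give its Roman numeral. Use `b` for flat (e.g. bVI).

G# is scale degree 1 in G# minor. G#–B#–D# is a major chord — the form found in G# major, not the diatonic i (G#m). Borrowed into G# minor it is written I.

I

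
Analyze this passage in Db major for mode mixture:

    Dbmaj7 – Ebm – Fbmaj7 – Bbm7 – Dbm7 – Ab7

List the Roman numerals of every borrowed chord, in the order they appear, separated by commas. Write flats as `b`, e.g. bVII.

bIIImaj7, i7

Db major has the diatonic set Db, Ebm, Fm, Gb, Ab, Bbm, Cdim. Of the given chords, Dbmaj7, Ebm, Bbm7 and Ab7 are diatonic. Fbmaj7 (Fb–Ab–Cb–Eb) doesn't fit — on degree 3 Db major would have Fm (iii). Fbmaj7 is the degree-3 chord of Db minor, so it is the borrowed bIIImaj7. Dbm7 (Db–Fb–Ab–Cb) is not: scale degree 1 in Db major carries Db (I). In Db minor the chord on that degree is Dbm7, so here it functions as i7, borrowed from the parallel minor.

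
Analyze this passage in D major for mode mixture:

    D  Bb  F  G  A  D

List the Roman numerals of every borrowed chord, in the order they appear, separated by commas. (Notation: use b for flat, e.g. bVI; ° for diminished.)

bVI, bIII

The diatonic triads in D major are D, Em, F#m, G, A, Bm, C#dim. D, G and A are all diatonic. Bb (Bb–D–F) is not: scale degree 6 in D major carries Bm (vi). In D minor the chord on that degree is Bb, so here it functions as bVI, borrowed from the parallel minor. F (F–A–C) is not: scale degree 3 in D major carries F#m (iii). In D minor the chord on that degree is F, so here it functions as bIII, borrowed from the parallel minor.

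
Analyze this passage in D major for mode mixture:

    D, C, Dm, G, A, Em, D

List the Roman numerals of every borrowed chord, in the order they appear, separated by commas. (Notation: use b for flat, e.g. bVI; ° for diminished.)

bVII, i

D major has the diatonic set D, Em, F#m, G, A, Bm, C#dim. Of the given chords, D, G, A and Em are diatonic. But C (C–E–G) is foreign: the diatonic vii° on degree 7 is C#dim, whereas C comes from D minor. It is labeled bVII. Dm (D–F–A) is not: scale degree 1 in D major carries D (I). In D minor the chord on that degree is Dm, so here it functions as i, borrowed from the parallel minor.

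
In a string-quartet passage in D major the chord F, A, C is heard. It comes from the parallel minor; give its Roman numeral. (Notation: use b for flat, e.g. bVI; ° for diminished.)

F is the lowered form of scale degree 3 in D major (the diatonic degree 3 is F#). F–A–C is a major chord — the form found in D minor, not the diatonic iii (F#m). Borrowed into D major it is written bIII.

bIII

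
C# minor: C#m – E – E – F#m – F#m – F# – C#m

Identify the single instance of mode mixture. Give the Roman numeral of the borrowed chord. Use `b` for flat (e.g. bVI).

IV

In C# minor (with V from harmonic minor) the diatonic chords are C#m, D#dim, E, F#m, G#, A, B. C#m, E and F#m all belong to that set. F# (F#–A#–C#) is not: scale degree 4 in C# minor carries F#m (iv). In C# major the chord on that degree is F#, so here it functions as IV, borrowed from the parallel major.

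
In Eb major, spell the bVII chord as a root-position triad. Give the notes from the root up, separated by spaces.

Db F Ab

The root of bVII is the lowered 7th degree: D becomes Db. Building the major chord from the parallel minor on Db: Db–F–Ab.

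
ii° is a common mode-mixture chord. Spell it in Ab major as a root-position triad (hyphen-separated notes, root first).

Bb-Db-Fb

The root, Bb, is scale degree 2 — the same note in Ab major and Ab minor; only the chord quality changes. Stacking thirds in Ab minor on Bb gives Bb–Db–Fb.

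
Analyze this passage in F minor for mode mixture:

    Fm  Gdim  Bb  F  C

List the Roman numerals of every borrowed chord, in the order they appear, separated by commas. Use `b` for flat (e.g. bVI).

IV, I

The diatonic triads in F minor (with V from harmonic minor) are Fm, Gdim, Ab, Bbm, C, Db, Eb. Fm, Gdim and C all belong to that set. Bb (Bb–D–F) is not: scale degree 4 in F minor carries Bbm (iv). In F major the chord on that degree is Bb, so here it functions as IV, borrowed from the parallel major. But F (F–A–C) is foreign: the diatonic i on degree 1 is Fm, whereas F comes from F major. It is labeled I.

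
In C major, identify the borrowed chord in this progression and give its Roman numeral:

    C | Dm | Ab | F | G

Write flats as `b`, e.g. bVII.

C major has the diatonic set C, Dm, Em, F, G, Am, Bdim. C, Dm, F and G are all diatonic. Ab (Ab–C–Eb) is not: scale degree 6 in C major carries Am (vi). In C minor the chord on that degree is Ab, so here it functions as bVI, borrowed from the parallel minor.

bVI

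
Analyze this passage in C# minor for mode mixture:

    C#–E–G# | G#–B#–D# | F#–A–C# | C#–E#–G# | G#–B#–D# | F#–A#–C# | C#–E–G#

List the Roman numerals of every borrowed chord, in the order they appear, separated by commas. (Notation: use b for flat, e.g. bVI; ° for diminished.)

The diatonic triads in C# minor (with V from harmonic minor) are C#m, D#dim, E, F#m, G#, A, B. Of the given chords, C#–E–G# = C#m, G#–B#–D# = G# and F#–A–C# = F#m are diatonic. But C#–E#–G# is foreign: the diatonic i on degree 1 is C#m, whereas C# comes from C# major. It is labeled I. F#–A#–C# is not: scale degree 4 in C# minor carries F#m (iv). In C# major the chord on that degree is F#, so here it functions as IV, borrowed from the parallel major.

I, IV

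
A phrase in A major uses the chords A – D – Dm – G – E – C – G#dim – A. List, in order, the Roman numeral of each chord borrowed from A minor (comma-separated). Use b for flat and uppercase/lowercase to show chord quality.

iv, bVII, bIII

A major has the diatonic set A, Bm, C#m, D, E, F#m, G#dim. A, D, E and G#dim are all diatonic. Dm (D–F–A) doesn't fit — on degree 4 A major would have D (IV). Dm is the degree-4 chord of A minor, so it is the borrowed iv. But G (G–B–D) is foreign: the diatonic vii° on degree 7 is G#dim, whereas G comes from A minor. It is labeled bVII. C (C–E–G) doesn't fit — on degree 3 A major would have C#m (iii). C is the degree-3 chord of A minor, so it is the borrowed bIII.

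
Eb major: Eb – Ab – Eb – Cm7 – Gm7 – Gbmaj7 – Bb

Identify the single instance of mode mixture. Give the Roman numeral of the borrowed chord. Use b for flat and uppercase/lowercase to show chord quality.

Eb major has the diatonic set Eb, Fm, Gm, Ab, Bb, Cm, Ddim. Of the given chords, Eb, Ab, Cm7, Gm7 and Bb are diatonic. Gbmaj7 (Gb–Bb–Db–F) doesn't fit — on degree 3 Eb major would have Gm (iii). Gbmaj7 is the degree-3 chord of Eb minor, so it is the borrowed bIIImaj7.

bIIImaj7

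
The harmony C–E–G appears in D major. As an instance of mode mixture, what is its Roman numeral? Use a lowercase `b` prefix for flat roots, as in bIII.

C is the lowered form of scale degree 7 in D major (the diatonic degree 7 is C#). The diatonic chord on degree 7 would be C#dim (vii°), but C–E–G is the major chord from D minor. As a borrowed chord it is labeled bVII.

bVII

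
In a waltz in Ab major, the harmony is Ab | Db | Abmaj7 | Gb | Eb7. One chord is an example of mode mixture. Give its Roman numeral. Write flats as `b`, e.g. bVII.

Ab major has the diatonic set Ab, Bbm, Cm, Db, Eb, Fm, Gdim. Of the given chords, Ab, Db, Abmaj7 and Eb7 are diatonic. But Gb (Gb–Bb–Db) is foreign: the diatonic vii° on degree 7 is Gdim, whereas Gb comes from Ab minor. It is labeled bVII.

bVII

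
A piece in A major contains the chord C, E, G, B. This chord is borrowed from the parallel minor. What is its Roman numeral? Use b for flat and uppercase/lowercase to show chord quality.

C is the lowered form of scale degree 3 in A major (the diatonic degree 3 is C#). The diatonic chord on degree 3 would be C#m (iii), but C–E–G–B is the major-seventh chord from A minor. As a borrowed chord it is labeled bIIImaj7.

bIIImaj7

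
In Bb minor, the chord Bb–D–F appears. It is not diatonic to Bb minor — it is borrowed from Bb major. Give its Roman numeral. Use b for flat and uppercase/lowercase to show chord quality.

The root Bb is the diatonic 1st degree of Bb minor; the borrowing shows in the chord quality. The diatonic chord on degree 1 would be Bbm (i), but Bb–D–F is the major chord from Bb major. As a borrowed chord it is labeled I.

I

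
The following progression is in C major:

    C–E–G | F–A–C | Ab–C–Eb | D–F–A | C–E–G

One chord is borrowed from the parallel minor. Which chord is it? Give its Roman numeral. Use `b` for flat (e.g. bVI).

The diatonic triads in C major are C, Dm, Em, F, G, Am, Bdim. Of the given chords, C–E–G = C, F–A–C = F and D–F–A = Dm are diatonic. But Ab–C–Eb is foreign: the diatonic vi on degree 6 is Am, whereas Ab comes from C minor. It is labeled bVI.

bVI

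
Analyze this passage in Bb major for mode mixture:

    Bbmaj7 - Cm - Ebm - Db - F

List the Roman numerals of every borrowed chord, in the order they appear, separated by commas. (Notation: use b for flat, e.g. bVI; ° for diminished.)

iv, bIII

Bb major has the diatonic set Bb, Cm, Dm, Eb, F, Gm, Adim. Of the given chords, Bbmaj7, Cm and F are diatonic. But Ebm (Eb–Gb–Bb) is foreign: the diatonic IV on degree 4 is Eb, whereas Ebm comes from Bb minor. It is labeled iv. But Db (Db–F–Ab) is foreign: the diatonic iii on degree 3 is Dm, whereas Db comes from Bb minor. It is labeled bIII.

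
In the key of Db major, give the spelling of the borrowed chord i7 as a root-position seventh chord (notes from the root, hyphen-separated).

Db-Fb-Ab-Cb

The root, Db, is scale degree 1 — the same note in Db major and Db minor; only the chord quality changes. In Db minor the chord on Db is Db–Fb–Ab–Cb.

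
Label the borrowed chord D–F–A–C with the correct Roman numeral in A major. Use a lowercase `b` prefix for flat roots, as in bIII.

iv7

D is scale degree 4 in A major. The diatonic chord on degree 4 would be D (IV), but D–F–A–C is the minor-seventh chord from A minor. As a borrowed chord it is labeled iv7.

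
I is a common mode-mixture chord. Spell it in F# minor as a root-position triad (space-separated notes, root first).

The root, F#, is scale degree 1 — the same note in F# minor and F# major; only the chord quality changes. In F# major the chord on F# is F#–A#–C#.

F# A# C#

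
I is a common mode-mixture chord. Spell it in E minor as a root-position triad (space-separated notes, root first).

E G# B

I is built on scale degree 1, which is E in both E minor and its parallel. Building the major chord from the parallel major on E: E–G#–B.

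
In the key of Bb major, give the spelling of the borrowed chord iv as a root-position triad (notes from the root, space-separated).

iv is built on scale degree 4, which is Eb in both Bb major and its parallel. Building the minor chord from the parallel minor on Eb: Eb–Gb–Bb.

Eb Gb Bb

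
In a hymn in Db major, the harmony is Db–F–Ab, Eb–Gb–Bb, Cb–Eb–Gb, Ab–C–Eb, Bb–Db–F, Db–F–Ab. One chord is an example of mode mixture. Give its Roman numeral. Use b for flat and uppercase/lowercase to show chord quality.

The diatonic triads in Db major are Db, Ebm, Fm, Gb, Ab, Bbm, Cdim. Of the given chords, Db–F–Ab = Db, Eb–Gb–Bb = Ebm, Ab–C–Eb = Ab and Bb–Db–F = Bbm are diatonic. Cb–Eb–Gb is not: scale degree 7 in Db major carries Cdim (vii°). In Db minor the chord on that degree is Cb, so here it functions as bVII, borrowed from the parallel minor.

bVII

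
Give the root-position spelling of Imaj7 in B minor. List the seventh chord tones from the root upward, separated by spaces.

Imaj7 is built on scale degree 1, which is B in both B minor and its parallel. In B major the chord on B is B–D#–F#–A#.

B D# F# A#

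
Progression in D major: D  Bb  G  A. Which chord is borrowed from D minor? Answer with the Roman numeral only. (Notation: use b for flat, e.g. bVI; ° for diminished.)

D major has the diatonic set D, Em, F#m, G, A, Bm, C#dim. Of the given chords, D, G and A are diatonic. Bb (Bb–D–F) doesn't fit — on degree 6 D major would have Bm (vi). Bb is the degree-6 chord of D minor, so it is the borrowed bVI.

bVI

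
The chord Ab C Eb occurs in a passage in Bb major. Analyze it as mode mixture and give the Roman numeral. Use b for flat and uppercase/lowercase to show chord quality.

bVII

In Bb major scale degree 7 is A; Ab is its lowered form, from Bb minor. The diatonic chord on degree 7 would be Adim (vii°), but Ab–C–Eb is the major chord from Bb minor. As a borrowed chord it is labeled bVII.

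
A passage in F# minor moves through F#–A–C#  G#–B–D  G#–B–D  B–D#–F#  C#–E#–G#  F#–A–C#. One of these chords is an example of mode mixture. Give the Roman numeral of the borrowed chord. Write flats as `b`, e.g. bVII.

F# minor has the diatonic set F#m, G#dim, A, Bm, C#, D, E (with V from harmonic minor). F#–A–C# = F#m, G#–B–D = G#dim and C#–E#–G# = C# all belong to that set. But B–D#–F# is foreign: the diatonic iv on degree 4 is Bm, whereas B comes from F# major. It is labeled IV.

IV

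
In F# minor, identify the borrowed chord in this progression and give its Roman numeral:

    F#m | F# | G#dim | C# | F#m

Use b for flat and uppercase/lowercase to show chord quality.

I

F# minor has the diatonic set F#m, G#dim, A, Bm, C#, D, E (with V from harmonic minor). F#m, G#dim and C# all belong to that set. But F# (F#–A#–C#) is foreign: the diatonic i on degree 1 is F#m, whereas F# comes from F# major. It is labeled I.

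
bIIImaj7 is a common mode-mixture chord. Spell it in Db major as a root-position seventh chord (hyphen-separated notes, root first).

Scale degree 3 in Db major is F. bIIImaj7 uses the lowered form, Fb, taken from Db minor. Building the major-seventh chord from the parallel minor on Fb: Fb–Ab–Cb–Eb.

Fb-Ab-Cb-Eb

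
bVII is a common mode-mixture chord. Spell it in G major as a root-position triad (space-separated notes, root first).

The root of bVII is the lowered 7th degree: F# becomes F. Stacking thirds in G minor on F gives F–A–C.

F A C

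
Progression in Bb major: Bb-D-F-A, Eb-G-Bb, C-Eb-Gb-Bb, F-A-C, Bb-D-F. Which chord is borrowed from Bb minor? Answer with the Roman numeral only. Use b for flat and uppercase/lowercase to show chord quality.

Bb major has the diatonic set Bb, Cm, Dm, Eb, F, Gm, Adim. Bb–D–F–A = Bbmaj7, Eb–G–Bb = Eb, F–A–C = F and Bb–D–F = Bb all belong to that set. But C–Eb–Gb–Bb is foreign: the diatonic ii on degree 2 is Cm, whereas Cm7b5 comes from Bb minor. It is labeled iiø7.

iiø7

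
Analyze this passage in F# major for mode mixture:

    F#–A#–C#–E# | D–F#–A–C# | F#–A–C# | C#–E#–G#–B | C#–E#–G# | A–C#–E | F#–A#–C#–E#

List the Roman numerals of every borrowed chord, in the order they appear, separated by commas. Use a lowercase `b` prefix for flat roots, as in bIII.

In F# major the diatonic chords are F#, G#m, A#m, B, C#, D#m, E#dim. F#–A#–C#–E# = F#maj7, C#–E#–G#–B = C#7 and C#–E#–G# = C# are all diatonic. But D–F#–A–C# is foreign: the diatonic vi on degree 6 is D#m, whereas Dmaj7 comes from F# minor. It is labeled bVImaj7. F#–A–C# doesn't fit — on degree 1 F# major would have F# (I). F#m is the degree-1 chord of F# minor, so it is the borrowed i. A–C#–E is not: scale degree 3 in F# major carries A#m (iii). In F# minor the chord on that degree is A, so here it functions as bIII, borrowed from the parallel minor.

bVImaj7, i, bIII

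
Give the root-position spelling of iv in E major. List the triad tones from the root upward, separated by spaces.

A C E

The root, A, is scale degree 4 — the same note in E major and E minor; only the chord quality changes. In E minor the chord on A is A–C–E.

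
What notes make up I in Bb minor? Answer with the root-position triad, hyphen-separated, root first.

I is built on scale degree 1, which is Bb in both Bb minor and its parallel. Stacking thirds in Bb major on Bb gives Bb–D–F.

Bb-D-F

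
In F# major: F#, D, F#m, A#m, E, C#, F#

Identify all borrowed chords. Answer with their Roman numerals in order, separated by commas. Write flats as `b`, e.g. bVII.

bVI, i, bVII

In F# major the diatonic chords are F#, G#m, A#m, B, C#, D#m, E#dim. F#, A#m and C# all belong to that set. D (D–F#–A) is not: scale degree 6 in F# major carries D#m (vi). In F# minor the chord on that degree is D, so here it functions as bVI, borrowed from the parallel minor. F#m (F#–A–C#) is not: scale degree 1 in F# major carries F# (I). In F# minor the chord on that degree is F#m, so here it functions as i, borrowed from the parallel minor. E (E–G#–B) doesn't fit — on degree 7 F# major would have E#dim (vii°). E is the degree-7 chord of F# minor, so it is the borrowed bVII.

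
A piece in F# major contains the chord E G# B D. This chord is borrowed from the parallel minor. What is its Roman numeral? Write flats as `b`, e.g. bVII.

The root E is the lowered 7th scale degree — diatonically F# major has E# there. The diatonic chord on degree 7 would be E#dim (vii°), but E–G#–B–D is the dominant-seventh chord from F# minor. As a borrowed chord it is labeled bVII7.

bVII7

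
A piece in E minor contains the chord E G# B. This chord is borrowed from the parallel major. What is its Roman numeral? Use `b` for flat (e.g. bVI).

I

E is scale degree 1 in E minor. Diatonically E minor has Em (i) on that degree; E–G#–B is instead the major chord native to E major, so it takes the label I.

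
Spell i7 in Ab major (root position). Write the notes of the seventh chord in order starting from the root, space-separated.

Ab Cb Eb Gb

The root, Ab, is scale degree 1 — the same note in Ab major and Ab minor; only the chord quality changes. Building the minor-seventh chord from the parallel minor on Ab: Ab–Cb–Eb–Gb.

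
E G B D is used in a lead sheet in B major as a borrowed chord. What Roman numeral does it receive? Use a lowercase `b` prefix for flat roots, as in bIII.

iv7

E is scale degree 4 in B major. Diatonically B major has E (IV) on that degree; E–G–B–D is instead the minor-seventh chord native to B minor, so it takes the label iv7.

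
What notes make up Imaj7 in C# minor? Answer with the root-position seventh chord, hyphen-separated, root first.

Imaj7 is built on scale degree 1, which is C# in both C# minor and its parallel. Stacking thirds in C# major on C# gives C#–E#–G#–B#.

C#-E#-G#-B#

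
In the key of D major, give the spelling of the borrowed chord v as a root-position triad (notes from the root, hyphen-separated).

A-C-E

v is built on scale degree 5, which is A in both D major and its parallel. Stacking thirds in D minor on A gives A–C–E.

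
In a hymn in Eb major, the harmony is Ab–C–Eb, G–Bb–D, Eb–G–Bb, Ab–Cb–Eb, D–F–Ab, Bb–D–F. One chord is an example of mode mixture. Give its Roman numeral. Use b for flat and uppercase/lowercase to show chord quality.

In Eb major the diatonic chords are Eb, Fm, Gm, Ab, Bb, Cm, Ddim. Ab–C–Eb = Ab, G–Bb–D = Gm, Eb–G–Bb = Eb, D–F–Ab = Ddim and Bb–D–F = Bb all belong to that set. Ab–Cb–Eb doesn't fit — on degree 4 Eb major would have Ab (IV). Abm is the degree-4 chord of Eb minor, so it is the borrowed iv.

iv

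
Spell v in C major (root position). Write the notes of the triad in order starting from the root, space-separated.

v is built on scale degree 5, which is G in both C major and its parallel. In C minor the chord on G is G–Bb–D.

G Bb D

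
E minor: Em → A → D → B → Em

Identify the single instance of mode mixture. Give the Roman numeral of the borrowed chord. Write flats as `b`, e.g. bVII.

In E minor (with V from harmonic minor) the diatonic chords are Em, F#dim, G, Am, B, C, D. Em, D and B all belong to that set. A (A–C#–E) doesn't fit — on degree 4 E minor would have Am (iv). A is the degree-4 chord of E major, so it is the borrowed IV.

IV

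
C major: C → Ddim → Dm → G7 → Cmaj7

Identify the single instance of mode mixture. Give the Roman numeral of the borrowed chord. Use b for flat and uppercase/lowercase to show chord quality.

C major has the diatonic set C, Dm, Em, F, G, Am, Bdim. C, Dm, G7 and Cmaj7 are all diatonic. But Ddim (D–F–Ab) is foreign: the diatonic ii on degree 2 is Dm, whereas Ddim comes from C minor. It is labeled ii°.

ii°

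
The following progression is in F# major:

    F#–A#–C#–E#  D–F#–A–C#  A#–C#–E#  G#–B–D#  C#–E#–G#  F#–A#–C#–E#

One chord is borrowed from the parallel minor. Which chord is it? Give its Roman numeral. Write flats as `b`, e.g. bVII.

bVImaj7

The diatonic triads in F# major are F#, G#m, A#m, B, C#, D#m, E#dim. Of the given chords, F#–A#–C#–E# = F#maj7, A#–C#–E# = A#m, G#–B–D# = G#m and C#–E#–G# = C# are diatonic. D–F#–A–C# doesn't fit — on degree 6 F# major would have D#m (vi). Dmaj7 is the degree-6 chord of F# minor, so it is the borrowed bVImaj7.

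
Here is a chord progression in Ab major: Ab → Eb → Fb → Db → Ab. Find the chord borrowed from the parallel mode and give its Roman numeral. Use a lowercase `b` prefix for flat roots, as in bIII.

The diatonic triads in Ab major are Ab, Bbm, Cm, Db, Eb, Fm, Gdim. Ab, Eb and Db all belong to that set. Fb (Fb–Ab–Cb) is not: scale degree 6 in Ab major carries Fm (vi). In Ab minor the chord on that degree is Fb, so here it functions as bVI, borrowed from the parallel minor.

bVI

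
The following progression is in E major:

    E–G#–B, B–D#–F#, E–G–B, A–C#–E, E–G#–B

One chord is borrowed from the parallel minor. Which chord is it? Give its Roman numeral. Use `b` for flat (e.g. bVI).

E major has the diatonic set E, F#m, G#m, A, B, C#m, D#dim. Of the given chords, E–G#–B = E, B–D#–F# = B and A–C#–E = A are diatonic. E–G–B is not: scale degree 1 in E major carries E (I). In E minor the chord on that degree is Em, so here it functions as i, borrowed from the parallel minor.

i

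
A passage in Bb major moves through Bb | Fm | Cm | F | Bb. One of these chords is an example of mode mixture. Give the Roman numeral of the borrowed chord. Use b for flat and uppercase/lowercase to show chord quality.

v

Bb major has the diatonic set Bb, Cm, Dm, Eb, F, Gm, Adim. Bb, Cm and F are all diatonic. Fm (F–Ab–C) is not: scale degree 5 in Bb major carries F (V). In Bb minor the chord on that degree is Fm, so here it functions as v, borrowed from the parallel minor.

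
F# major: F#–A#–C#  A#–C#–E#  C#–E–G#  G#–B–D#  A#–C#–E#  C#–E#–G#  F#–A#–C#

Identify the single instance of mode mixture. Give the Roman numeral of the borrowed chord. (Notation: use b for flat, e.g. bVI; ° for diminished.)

v

In F# major the diatonic chords are F#, G#m, A#m, B, C#, D#m, E#dim. F#–A#–C# = F#, A#–C#–E# = A#m, G#–B–D# = G#m and C#–E#–G# = C# are all diatonic. C#–E–G# doesn't fit — on degree 5 F# major would have C# (V). C#m is the degree-5 chord of F# minor, so it is the borrowed v.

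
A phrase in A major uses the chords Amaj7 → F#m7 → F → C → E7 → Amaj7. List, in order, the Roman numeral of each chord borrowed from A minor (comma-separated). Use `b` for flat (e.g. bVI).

The diatonic triads in A major are A, Bm, C#m, D, E, F#m, G#dim. Amaj7, F#m7 and E7 are all diatonic. F (F–A–C) doesn't fit — on degree 6 A major would have F#m (vi). F is the degree-6 chord of A minor, so it is the borrowed bVI. C (C–E–G) is not: scale degree 3 in A major carries C#m (iii). In A minor the chord on that degree is C, so here it functions as bIII, borrowed from the parallel minor.

bVI, bIII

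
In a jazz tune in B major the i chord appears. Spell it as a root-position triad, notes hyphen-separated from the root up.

B-D-F#

The root, B, is scale degree 1 — the same note in B major and B minor; only the chord quality changes. Building the minor chord from the parallel minor on B: B–D–F#.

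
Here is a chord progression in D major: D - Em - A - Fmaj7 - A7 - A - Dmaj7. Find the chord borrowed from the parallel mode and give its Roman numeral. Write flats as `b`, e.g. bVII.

D major has the diatonic set D, Em, F#m, G, A, Bm, C#dim. D, Em, A, A7 and Dmaj7 are all diatonic. Fmaj7 (F–A–C–E) doesn't fit — on degree 3 D major would have F#m (iii). Fmaj7 is the degree-3 chord of D minor, so it is the borrowed bIIImaj7.

bIIImaj7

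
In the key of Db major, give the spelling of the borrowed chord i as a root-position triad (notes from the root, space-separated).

Db Fb Ab

The root, Db, is scale degree 1 — the same note in Db major and Db minor; only the chord quality changes. Building the minor chord from the parallel minor on Db: Db–Fb–Ab.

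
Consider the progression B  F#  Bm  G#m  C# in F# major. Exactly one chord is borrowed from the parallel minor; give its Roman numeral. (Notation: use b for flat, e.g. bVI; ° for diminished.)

iv

F# major has the diatonic set F#, G#m, A#m, B, C#, D#m, E#dim. Of the given chords, B, F#, G#m and C# are diatonic. Bm (B–D–F#) is not: scale degree 4 in F# major carries B (IV). In F# minor the chord on that degree is Bm, so here it functions as iv, borrowed from the parallel minor.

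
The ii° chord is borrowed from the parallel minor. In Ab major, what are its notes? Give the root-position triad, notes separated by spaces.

The root, Bb, is scale degree 2 — the same note in Ab major and Ab minor; only the chord quality changes. Building the diminished chord from the parallel minor on Bb: Bb–Db–Fb.

Bb Db Fb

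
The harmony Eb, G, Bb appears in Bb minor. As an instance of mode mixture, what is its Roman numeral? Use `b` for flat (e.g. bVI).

IV

The root Eb is the diatonic 4th degree of Bb minor; the borrowing shows in the chord quality. The diatonic chord on degree 4 would be Ebm (iv), but Eb–G–Bb is the major chord from Bb major. As a borrowed chord it is labeled IV.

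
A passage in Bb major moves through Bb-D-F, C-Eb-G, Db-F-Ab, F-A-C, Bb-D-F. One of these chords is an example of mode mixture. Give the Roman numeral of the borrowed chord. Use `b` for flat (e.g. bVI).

Bb major has the diatonic set Bb, Cm, Dm, Eb, F, Gm, Adim. Bb–D–F = Bb, C–Eb–G = Cm and F–A–C = F are all diatonic. Db–F–Ab doesn't fit — on degree 3 Bb major would have Dm (iii). Db is the degree-3 chord of Bb minor, so it is the borrowed bIII.

bIII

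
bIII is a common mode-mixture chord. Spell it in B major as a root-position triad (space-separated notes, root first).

D F# A

The root of bIII is the lowered 3rd degree: D# becomes D. Stacking thirds in B minor on D gives D–F#–A.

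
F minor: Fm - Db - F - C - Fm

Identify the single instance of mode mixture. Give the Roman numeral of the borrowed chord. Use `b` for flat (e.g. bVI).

I

F minor has the diatonic set Fm, Gdim, Ab, Bbm, C, Db, Eb (with V from harmonic minor). Fm, Db and C all belong to that set. F (F–A–C) is not: scale degree 1 in F minor carries Fm (i). In F major the chord on that degree is F, so here it functions as I, borrowed from the parallel major.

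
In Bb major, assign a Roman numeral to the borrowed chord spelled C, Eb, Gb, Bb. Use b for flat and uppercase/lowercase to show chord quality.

C is scale degree 2 in Bb major. C–Eb–Gb–Bb is a half-diminished-seventh chord — the form found in Bb minor, not the diatonic ii (Cm). Borrowed into Bb major it is written iiø7.

iiø7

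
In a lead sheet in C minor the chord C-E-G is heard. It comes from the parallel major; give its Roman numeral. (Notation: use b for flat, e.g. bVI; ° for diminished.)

C is scale degree 1 in C minor. Diatonically C minor has Cm (i) on that degree; C–E–G is instead the major chord native to C major, so it takes the label I.

I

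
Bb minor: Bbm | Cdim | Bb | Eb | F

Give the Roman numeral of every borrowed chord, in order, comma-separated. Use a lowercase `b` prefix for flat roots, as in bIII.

Bb minor has the diatonic set Bbm, Cdim, Db, Ebm, F, Gb, Ab (with V from harmonic minor). Bbm, Cdim and F all belong to that set. But Bb (Bb–D–F) is foreign: the diatonic i on degree 1 is Bbm, whereas Bb comes from Bb major. It is labeled I. But Eb (Eb–G–Bb) is foreign: the diatonic iv on degree 4 is Ebm, whereas Eb comes from Bb major. It is labeled IV.

I, IV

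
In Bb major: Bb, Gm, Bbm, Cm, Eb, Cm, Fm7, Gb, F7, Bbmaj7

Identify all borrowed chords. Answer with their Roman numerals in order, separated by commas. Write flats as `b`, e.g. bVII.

In Bb major the diatonic chords are Bb, Cm, Dm, Eb, F, Gm, Adim. Bb, Gm, Cm, Eb, F7 and Bbmaj7 all belong to that set. Bbm (Bb–Db–F) is not: scale degree 1 in Bb major carries Bb (I). In Bb minor the chord on that degree is Bbm, so here it functions as i, borrowed from the parallel minor. Fm7 (F–Ab–C–Eb) is not: scale degree 5 in Bb major carries F (V). In Bb minor the chord on that degree is Fm7, so here it functions as v7, borrowed from the parallel minor. Gb (Gb–Bb–Db) is not: scale degree 6 in Bb major carries Gm (vi). In Bb minor the chord on that degree is Gb, so here it functions as bVI, borrowed from the parallel minor.

i, v7, bVI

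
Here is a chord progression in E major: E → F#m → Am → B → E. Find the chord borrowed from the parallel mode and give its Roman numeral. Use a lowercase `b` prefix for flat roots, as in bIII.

iv

The diatonic triads in E major are E, F#m, G#m, A, B, C#m, D#dim. E, F#m and B are all diatonic. Am (A–C–E) doesn't fit — on degree 4 E major would have A (IV). Am is the degree-4 chord of E minor, so it is the borrowed iv.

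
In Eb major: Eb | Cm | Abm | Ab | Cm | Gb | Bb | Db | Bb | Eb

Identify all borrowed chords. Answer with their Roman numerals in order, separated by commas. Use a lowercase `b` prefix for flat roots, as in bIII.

iv, bIII, bVII

Eb major has the diatonic set Eb, Fm, Gm, Ab, Bb, Cm, Ddim. Eb, Cm, Ab and Bb all belong to that set. Abm (Ab–Cb–Eb) is not: scale degree 4 in Eb major carries Ab (IV). In Eb minor the chord on that degree is Abm, so here it functions as iv, borrowed from the parallel minor. Gb (Gb–Bb–Db) is not: scale degree 3 in Eb major carries Gm (iii). In Eb minor the chord on that degree is Gb, so here it functions as bIII, borrowed from the parallel minor. But Db (Db–F–Ab) is foreign: the diatonic vii° on degree 7 is Ddim, whereas Db comes from Eb minor. It is labeled bVII.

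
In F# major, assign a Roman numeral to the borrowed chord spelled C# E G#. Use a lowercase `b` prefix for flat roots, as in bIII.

The root C# is the diatonic 5th degree of F# major; the borrowing shows in the chord quality. The diatonic chord on degree 5 would be C# (V), but C#–E–G# is the minor chord from F# minor. As a borrowed chord it is labeled v.

v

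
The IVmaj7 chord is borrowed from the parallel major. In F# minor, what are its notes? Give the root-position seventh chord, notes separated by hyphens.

B-D#-F#-A#

The root, B, is scale degree 4 — the same note in F# minor and F# major; only the chord quality changes. In F# major the chord on B is B–D#–F#–A#.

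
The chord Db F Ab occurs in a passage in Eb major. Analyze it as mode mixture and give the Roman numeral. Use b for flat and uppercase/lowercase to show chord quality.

bVII

In Eb major scale degree 7 is D; Db is its lowered form, from Eb minor. Db–F–Ab is a major chord — the form found in Eb minor, not the diatonic vii° (Ddim). Borrowed into Eb major it is written bVII.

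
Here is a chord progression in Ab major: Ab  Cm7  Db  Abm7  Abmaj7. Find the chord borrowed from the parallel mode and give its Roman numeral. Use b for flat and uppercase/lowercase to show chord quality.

i7

Ab major has the diatonic set Ab, Bbm, Cm, Db, Eb, Fm, Gdim. Ab, Cm7, Db and Abmaj7 are all diatonic. But Abm7 (Ab–Cb–Eb–Gb) is foreign: the diatonic I on degree 1 is Ab, whereas Abm7 comes from Ab minor. It is labeled i7.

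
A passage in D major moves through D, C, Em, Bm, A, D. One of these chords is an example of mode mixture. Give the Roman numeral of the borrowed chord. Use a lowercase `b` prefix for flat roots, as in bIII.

The diatonic triads in D major are D, Em, F#m, G, A, Bm, C#dim. D, Em, Bm and A all belong to that set. C (C–E–G) is not: scale degree 7 in D major carries C#dim (vii°). In D minor the chord on that degree is C, so here it functions as bVII, borrowed from the parallel minor.

bVII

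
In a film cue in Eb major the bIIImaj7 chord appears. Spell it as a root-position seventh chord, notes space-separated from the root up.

Gb Bb Db F

The root of bIIImaj7 is the lowered 3rd degree: G becomes Gb. Stacking thirds in Eb minor on Gb gives Gb–Bb–Db–F.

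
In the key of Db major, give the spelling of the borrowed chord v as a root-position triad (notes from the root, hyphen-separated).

The root, Ab, is scale degree 5 — the same note in Db major and Db minor; only the chord quality changes. Building the minor chord from the parallel minor on Ab: Ab–Cb–Eb.

Ab-Cb-Eb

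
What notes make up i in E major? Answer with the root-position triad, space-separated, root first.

E G B

i is built on scale degree 1, which is E in both E major and its parallel. Building the minor chord from the parallel minor on E: E–G–B.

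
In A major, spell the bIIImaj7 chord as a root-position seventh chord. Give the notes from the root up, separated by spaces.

C E G B

bIIImaj7 is built on the lowered scale degree 3. In A major degree 3 is C#; lowered it becomes C. Building the major-seventh chord from the parallel minor on C: C–E–G–B.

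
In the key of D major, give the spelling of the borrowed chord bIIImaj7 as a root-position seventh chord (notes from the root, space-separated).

Scale degree 3 in D major is F#. bIIImaj7 uses the lowered form, F, taken from D minor. Building the major-seventh chord from the parallel minor on F: F–A–C–E.

F A C E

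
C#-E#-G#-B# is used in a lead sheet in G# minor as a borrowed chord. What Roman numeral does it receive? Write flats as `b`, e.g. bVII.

C# is scale degree 4 in G# minor. The diatonic chord on degree 4 would be C#m (iv), but C#–E#–G#–B# is the major-seventh chord from G# major. As a borrowed chord it is labeled IVmaj7.

IVmaj7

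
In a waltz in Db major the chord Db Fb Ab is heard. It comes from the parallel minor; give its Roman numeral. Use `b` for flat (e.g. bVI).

i

Db is scale degree 1 in Db major. Db–Fb–Ab is a minor chord — the form found in Db minor, not the diatonic I (Db). Borrowed into Db major it is written i.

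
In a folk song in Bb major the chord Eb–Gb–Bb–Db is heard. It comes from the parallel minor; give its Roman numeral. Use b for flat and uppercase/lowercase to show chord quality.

Eb is scale degree 4 in Bb major. Diatonically Bb major has Eb (IV) on that degree; Eb–Gb–Bb–Db is instead the minor-seventh chord native to Bb minor, so it takes the label iv7.

iv7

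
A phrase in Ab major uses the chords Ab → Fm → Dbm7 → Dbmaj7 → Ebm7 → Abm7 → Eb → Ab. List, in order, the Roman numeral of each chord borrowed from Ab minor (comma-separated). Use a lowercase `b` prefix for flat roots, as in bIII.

Ab major has the diatonic set Ab, Bbm, Cm, Db, Eb, Fm, Gdim. Of the given chords, Ab, Fm, Dbmaj7 and Eb are diatonic. Dbm7 (Db–Fb–Ab–Cb) doesn't fit — on degree 4 Ab major would have Db (IV). Dbm7 is the degree-4 chord of Ab minor, so it is the borrowed iv7. Ebm7 (Eb–Gb–Bb–Db) doesn't fit — on degree 5 Ab major would have Eb (V). Ebm7 is the degree-5 chord of Ab minor, so it is the borrowed v7. But Abm7 (Ab–Cb–Eb–Gb) is foreign: the diatonic I on degree 1 is Ab, whereas Abm7 comes from Ab minor. It is labeled i7.

iv7, v7, i7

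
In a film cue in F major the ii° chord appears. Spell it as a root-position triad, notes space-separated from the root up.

G Bb Db

The root, G, is scale degree 2 — the same note in F major and F minor; only the chord quality changes. Stacking thirds in F minor on G gives G–Bb–Db.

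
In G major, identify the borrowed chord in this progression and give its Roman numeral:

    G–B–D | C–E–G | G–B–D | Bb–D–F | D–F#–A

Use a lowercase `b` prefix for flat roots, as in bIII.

G major has the diatonic set G, Am, Bm, C, D, Em, F#dim. Of the given chords, G–B–D = G, C–E–G = C and D–F#–A = D are diatonic. But Bb–D–F is foreign: the diatonic iii on degree 3 is Bm, whereas Bb comes from G minor. It is labeled bIII.

bIII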